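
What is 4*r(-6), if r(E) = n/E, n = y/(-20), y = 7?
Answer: 7/30 ≈ 0.23333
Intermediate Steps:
n = -7/20 (n = 7/(-20) = 7*(-1/20) = -7/20 ≈ -0.35000)
r(E) = -7/(20*E)
4*r(-6) = 4*(-7/20/(-6)) = 4*(-7/20*(-⅙)) = 4*(7/120) = 7/30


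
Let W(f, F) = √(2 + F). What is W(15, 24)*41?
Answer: 41*√26 ≈ 209.06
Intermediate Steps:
W(15, 24)*41 = √(2 + 24)*41 = √26*41 = 41*√26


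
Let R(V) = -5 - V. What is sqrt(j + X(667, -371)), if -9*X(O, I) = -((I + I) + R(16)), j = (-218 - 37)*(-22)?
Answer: sqrt(49727)/3 ≈ 74.332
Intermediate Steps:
j = 5610 (j = -255*(-22) = 5610)
X(O, I) = -7/3 + 2*I/9 (X(O, I) = -(-1)*((I + I) + (-5 - 1*16))/9 = -(-1)*(2*I + (-5 - 16))/9 = -(-1)*(2*I - 21)/9 = -(-1)*(-21 + 2*I)/9 = -(21 - 2*I)/9 = -7/3 + 2*I/9)
sqrt(j + X(667, -371)) = sqrt(5610 + (-7/3 + (2/9)*(-371))) = sqrt(5610 + (-7/3 - 742/9)) = sqrt(5610 - 763/9) = sqrt(49727/9) = sqrt(49727)/3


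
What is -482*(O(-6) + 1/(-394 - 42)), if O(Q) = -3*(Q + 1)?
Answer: -1575899/218 ≈ -7228.9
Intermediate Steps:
O(Q) = -3 - 3*Q (O(Q) = -3*(1 + Q) = -3 - 3*Q)
-482*(O(-6) + 1/(-394 - 42)) = -482*((-3 - 3*(-6)) + 1/(-394 - 42)) = -482*((-3 + 18) + 1/(-436)) = -482*(15 - 1/436) = -482*6539/436 = -1575899/218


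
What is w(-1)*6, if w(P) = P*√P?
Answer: -6*I ≈ -6.0*I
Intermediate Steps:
w(P) = P^(3/2)
w(-1)*6 = (-1)^(3/2)*6 = -I*6 = -6*I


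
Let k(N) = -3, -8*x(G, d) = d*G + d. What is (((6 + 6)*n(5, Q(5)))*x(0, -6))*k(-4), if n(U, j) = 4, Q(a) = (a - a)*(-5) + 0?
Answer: -108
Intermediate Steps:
x(G, d) = -d/8 - G*d/8 (x(G, d) = -(d*G + d)/8 = -(G*d + d)/8 = -(d + G*d)/8 = -d/8 - G*d/8)
Q(a) = 0 (Q(a) = 0*(-5) + 0 = 0 + 0 = 0)
(((6 + 6)*n(5, Q(5)))*x(0, -6))*k(-4) = (((6 + 6)*4)*(-⅛*(-6)*(1 + 0)))*(-3) = ((12*4)*(-⅛*(-6)*1))*(-3) = (48*(¾))*(-3) = 36*(-3) = -108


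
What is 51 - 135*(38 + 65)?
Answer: -13854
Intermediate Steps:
51 - 135*(38 + 65) = 51 - 135*103 = 51 - 13905 = -13854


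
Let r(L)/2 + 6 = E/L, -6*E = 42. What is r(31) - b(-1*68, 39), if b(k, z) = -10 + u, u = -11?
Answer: 265/31 ≈ 8.5484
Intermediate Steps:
E = -7 (E = -⅙*42 = -7)
b(k, z) = -21 (b(k, z) = -10 - 11 = -21)
r(L) = -12 - 14/L (r(L) = -12 + 2*(-7/L) = -12 - 14/L)
r(31) - b(-1*68, 39) = (-12 - 14/31) - 1*(-21) = (-12 - 14*1/31) + 21 = (-12 - 14/31) + 21 = -386/31 + 21 = 265/31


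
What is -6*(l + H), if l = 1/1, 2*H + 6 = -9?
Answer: 39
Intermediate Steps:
H = -15/2 (H = -3 + (1/2)*(-9) = -3 - 9/2 = -15/2 ≈ -7.5000)
l = 1
-6*(l + H) = -6*(1 - 15/2) = -6*(-13/2) = 39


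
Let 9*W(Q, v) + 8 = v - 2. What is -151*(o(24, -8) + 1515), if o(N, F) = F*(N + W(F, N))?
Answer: -1781045/9 ≈ -1.9789e+5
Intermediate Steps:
W(Q, v) = -10/9 + v/9 (W(Q, v) = -8/9 + (v - 2)/9 = -8/9 + (-2 + v)/9 = -8/9 + (-2/9 + v/9) = -10/9 + v/9)
o(N, F) = F*(-10/9 + 10*N/9) (o(N, F) = F*(N + (-10/9 + N/9)) = F*(-10/9 + 10*N/9))
-151*(o(24, -8) + 1515) = -151*((10/9)*(-8)*(-1 + 24) + 1515) = -151*((10/9)*(-8)*23 + 1515) = -151*(-1840/9 + 1515) = -151*11795/9 = -1781045/9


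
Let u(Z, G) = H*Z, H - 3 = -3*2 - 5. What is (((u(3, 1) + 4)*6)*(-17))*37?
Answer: 75480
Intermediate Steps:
H = -8 (H = 3 + (-3*2 - 5) = 3 + (-6 - 5) = 3 - 11 = -8)
u(Z, G) = -8*Z
(((u(3, 1) + 4)*6)*(-17))*37 = (((-8*3 + 4)*6)*(-17))*37 = (((-24 + 4)*6)*(-17))*37 = (-20*6*(-17))*37 = -120*(-17)*37 = 2040*37 = 75480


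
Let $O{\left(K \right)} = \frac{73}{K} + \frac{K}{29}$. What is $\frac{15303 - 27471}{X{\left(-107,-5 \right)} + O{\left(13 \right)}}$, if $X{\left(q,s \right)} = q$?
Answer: $\frac{4587336}{38053} \approx 120.55$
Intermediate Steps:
$O{\left(K \right)} = \frac{73}{K} + \frac{K}{29}$ ($O{\left(K \right)} = \frac{73}{K} + K \frac{1}{29} = \frac{73}{K} + \frac{K}{29}$)
$\frac{15303 - 27471}{X{\left(-107,-5 \right)} + O{\left(13 \right)}} = \frac{15303 - 27471}{-107 + \left(\frac{73}{13} + \frac{1}{29} \cdot 13\right)} = - \frac{12168}{-107 + \left(73 \cdot \frac{1}{13} + \frac{13}{29}\right)} = - \frac{12168}{-107 + \left(\frac{73}{13} + \frac{13}{29}\right)} = - \frac{12168}{-107 + \frac{2286}{377}} = - \frac{12168}{- \frac{38053}{377}} = \left(-12168\right) \left(- \frac{377}{38053}\right) = \frac{4587336}{38053}$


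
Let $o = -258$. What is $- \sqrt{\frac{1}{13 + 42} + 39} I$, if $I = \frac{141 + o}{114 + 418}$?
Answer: $\frac{117 \sqrt{118030}}{29260} \approx 1.3738$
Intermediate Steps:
$I = - \frac{117}{532}$ ($I = \frac{141 - 258}{114 + 418} = - \frac{117}{532} \approx -0.21992$)
$- \sqrt{\frac{1}{13 + 42} + 39} I = - \sqrt{\frac{1}{13 + 42} + 39} \left(- \frac{117}{532}\right) = - \sqrt{\frac{1}{55} + 39} \left(- \frac{117}{532}\right) = - \sqrt{\frac{2146}{55}} \left(- \frac{117}{532}\right) = - \frac{\sqrt{118030}}{55} \left(- \frac{117}{532}\right) = \frac{117 \sqrt{118030}}{29260}$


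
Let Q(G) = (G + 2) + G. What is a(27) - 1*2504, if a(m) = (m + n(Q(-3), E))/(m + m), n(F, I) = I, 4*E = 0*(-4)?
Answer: -5007/2 ≈ -2503.5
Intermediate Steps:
E = 0 (E = (0*(-4))/4 = (¼)*0 = 0)
Q(G) = 2 + 2*G (Q(G) = (2 + G) + G = 2 + 2*G)
a(m) = ½ (a(m) = (m + 0)/(m + m) = m/((2*m)) = m*(1/(2*m)) = ½)
a(27) - 1*2504 = ½ - 1*2504 = ½ - 2504 = -5007/2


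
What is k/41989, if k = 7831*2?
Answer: 15662/41989 ≈ 0.37300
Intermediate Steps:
k = 15662
k/41989 = 15662/41989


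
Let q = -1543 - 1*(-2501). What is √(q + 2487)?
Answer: √3445 ≈ 58.694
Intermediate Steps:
q = 958 (q = -1543 + 2501 = 958)
√(q + 2487) = √(958 + 2487) = √3445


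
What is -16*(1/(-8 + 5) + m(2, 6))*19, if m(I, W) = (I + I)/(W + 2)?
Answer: -152/3 ≈ -50.667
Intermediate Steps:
m(I, W) = 2*I/(2 + W) (m(I, W) = (2*I)/(2 + W) = 2*I/(2 + W))
-16*(1/(-8 + 5) + m(2, 6))*19 = -16*(1/(-8 + 5) + 2*2/(2 + 6))*19 = -16*(1/(-3) + 2*2/8)*19 = -16*(-⅓ + 2*2*(⅛))*19 = -16*(-⅓ + ½)*19 = -16*⅙*19 = -8/3*19 = -152/3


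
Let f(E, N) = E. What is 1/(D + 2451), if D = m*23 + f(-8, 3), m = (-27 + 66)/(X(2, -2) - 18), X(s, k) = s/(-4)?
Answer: 37/88597 ≈ 0.00041762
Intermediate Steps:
X(s, k) = -s/4 (X(s, k) = s*(-1/4) = -s/4)
m = -78/37 (m = (-27 + 66)/(-1/4*2 - 18) = 39/(-1/2 - 18) = 39/(-37/2) = 39*(-2/37) = -78/37 ≈ -2.1081)
D = -2090/37 (D = -78/37*23 - 8 = -1794/37 - 8 = -2090/37 ≈ -56.487)
1/(D + 2451) = 1/(-2090/37 + 2451) = 1/(88597/37) = 37/88597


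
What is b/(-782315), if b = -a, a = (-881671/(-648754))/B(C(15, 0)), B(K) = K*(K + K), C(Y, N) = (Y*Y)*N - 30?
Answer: 51863/53738469054000 ≈ 9.6510e-10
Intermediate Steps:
C(Y, N) = -30 + N*Y² (C(Y, N) = Y²*N - 30 = N*Y² - 30 = -30 + N*Y²)
B(K) = 2*K² (B(K) = K*(2*K) = 2*K²)
a = 51863/68691600 (a = (-881671/(-648754))/((2*(-30 + 0*15²)²)) = (-881671*(-1/648754))/((2*(-30 + 0*225)²)) = 51863/(38162*((2*(-30 + 0)²))) = 51863/(38162*((2*(-30)²))) = 51863/(38162*((2*900))) = (51863/38162)/1800 = (51863/38162)*(1/1800) = 51863/68691600 ≈ 0.00075501)
b = -51863/68691600 (b = -1*51863/68691600 = -51863/68691600 ≈ -0.00075501)
b/(-782315) = -51863/68691600/(-782315) = -51863/68691600*(-1/782315) = 51863/53738469054000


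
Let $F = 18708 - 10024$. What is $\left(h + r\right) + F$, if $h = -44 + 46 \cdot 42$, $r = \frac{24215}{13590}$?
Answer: $\frac{28739539}{2718} \approx 10574.0$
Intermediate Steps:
$F = 8684$ ($F = 18708 - 10024 = 8684$)
$r = \frac{4843}{2718}$ ($r = 24215 \cdot \frac{1}{13590} = \frac{4843}{2718} \approx 1.7818$)
$h = 1888$ ($h = -44 + 1932 = 1888$)
$\left(h + r\right) + F = \left(1888 + \frac{4843}{2718}\right) + 8684 = \frac{5136427}{2718} + 8684 = \frac{28739539}{2718}$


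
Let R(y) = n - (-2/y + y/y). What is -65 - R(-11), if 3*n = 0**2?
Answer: -702/11 ≈ -63.818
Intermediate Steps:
n = 0 (n = (1/3)*0**2 = (1/3)*0 = 0)
R(y) = -1 + 2/y (R(y) = 0 - (-2/y + y/y) = 0 - (-2/y + 1) = 0 - (1 - 2/y) = 0 + (-1 + 2/y) = -1 + 2/y)
-65 - R(-11) = -65 - (2 - 1*(-11))/(-11) = -65 - (-1)*(2 + 11)/11 = -65 - (-1)*13/11 = -65 - 1*(-13/11) = -65 + 13/11 = -702/11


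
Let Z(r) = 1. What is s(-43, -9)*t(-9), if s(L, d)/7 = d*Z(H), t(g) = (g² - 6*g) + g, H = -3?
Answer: -7938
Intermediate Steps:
t(g) = g² - 5*g
s(L, d) = 7*d (s(L, d) = 7*(d*1) = 7*d)
s(-43, -9)*t(-9) = (7*(-9))*(-9*(-5 - 9)) = -(-567)*(-14) = -63*126 = -7938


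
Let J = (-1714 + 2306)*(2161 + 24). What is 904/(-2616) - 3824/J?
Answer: -9213638/26436315 ≈ -0.34852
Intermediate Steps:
J = 1293520 (J = 592*2185 = 1293520)
904/(-2616) - 3824/J = 904/(-2616) - 3824/1293520 = 904*(-1/2616) - 3824*1/1293520 = -113/327 - 239/80845 = -9213638/26436315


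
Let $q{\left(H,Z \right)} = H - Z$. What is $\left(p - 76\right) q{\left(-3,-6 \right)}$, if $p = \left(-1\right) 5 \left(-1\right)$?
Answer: $-213$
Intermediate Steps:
$p = 5$ ($p = \left(-5\right) \left(-1\right) = 5$)
$\left(p - 76\right) q{\left(-3,-6 \right)} = \left(5 - 76\right) \left(-3 - -6\right) = - 71 \left(-3 + 6\right) = \left(-71\right) 3 = -213$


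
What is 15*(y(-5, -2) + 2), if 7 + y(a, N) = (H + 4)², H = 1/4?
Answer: 3135/16 ≈ 195.94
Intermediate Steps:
H = ¼ (H = 1*(¼) = ¼ ≈ 0.25000)
y(a, N) = 177/16 (y(a, N) = -7 + (¼ + 4)² = -7 + (17/4)² = -7 + 289/16 = 177/16)
15*(y(-5, -2) + 2) = 15*(177/16 + 2) = 15*(209/16) = 3135/16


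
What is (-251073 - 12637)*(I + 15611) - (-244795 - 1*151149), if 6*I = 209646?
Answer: -13330671976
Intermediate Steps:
I = 34941 (I = (⅙)*209646 = 34941)
(-251073 - 12637)*(I + 15611) - (-244795 - 1*151149) = (-251073 - 12637)*(34941 + 15611) - (-244795 - 1*151149) = -263710*50552 - (-244795 - 151149) = -13331067920 - 1*(-395944) = -13331067920 + 395944 = -13330671976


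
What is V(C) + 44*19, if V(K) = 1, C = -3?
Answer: 837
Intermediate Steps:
V(C) + 44*19 = 1 + 44*19 = 1 + 836 = 837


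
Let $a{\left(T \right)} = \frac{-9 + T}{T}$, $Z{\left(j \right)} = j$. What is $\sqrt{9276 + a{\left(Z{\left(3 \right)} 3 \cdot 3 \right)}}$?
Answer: $\frac{11 \sqrt{690}}{3} \approx 96.315$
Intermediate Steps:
$a{\left(T \right)} = \frac{-9 + T}{T}$
$\sqrt{9276 + a{\left(Z{\left(3 \right)} 3 \cdot 3 \right)}} = \sqrt{9276 + \frac{-9 + 3 \cdot 3 \cdot 3}{3 \cdot 3 \cdot 3}} = \sqrt{9276 + \frac{-9 + 9 \cdot 3}{9 \cdot 3}} = \sqrt{9276 + \frac{-9 + 27}{27}} = \sqrt{9276 + \frac{1}{27} \cdot 18} = \sqrt{9276 + \frac{2}{3}} = \sqrt{\frac{27830}{3}} = \frac{11 \sqrt{690}}{3}$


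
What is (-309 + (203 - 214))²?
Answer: 102400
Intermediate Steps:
(-309 + (203 - 214))² = (-309 - 11)² = (-320)² = 102400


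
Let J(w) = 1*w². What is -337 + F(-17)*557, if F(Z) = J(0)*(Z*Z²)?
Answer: -337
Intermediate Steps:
J(w) = w²
F(Z) = 0 (F(Z) = 0²*(Z*Z²) = 0*Z³ = 0)
-337 + F(-17)*557 = -337 + 0*557 = -337 + 0 = -337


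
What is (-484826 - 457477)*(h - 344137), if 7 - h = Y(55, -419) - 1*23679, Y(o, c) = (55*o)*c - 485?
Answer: -892840573227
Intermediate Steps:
Y(o, c) = -485 + 55*c*o (Y(o, c) = 55*c*o - 485 = -485 + 55*c*o)
h = 1291646 (h = 7 - ((-485 + 55*(-419)*55) - 1*23679) = 7 - ((-485 - 1267475) - 23679) = 7 - (-1267960 - 23679) = 7 - 1*(-1291639) = 7 + 1291639 = 1291646)
(-484826 - 457477)*(h - 344137) = (-484826 - 457477)*(1291646 - 344137) = -942303*947509 = -892840573227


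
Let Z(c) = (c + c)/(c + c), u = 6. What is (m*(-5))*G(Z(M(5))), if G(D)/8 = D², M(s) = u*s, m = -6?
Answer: 240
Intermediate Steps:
M(s) = 6*s
Z(c) = 1 (Z(c) = (2*c)/((2*c)) = (2*c)*(1/(2*c)) = 1)
G(D) = 8*D²
(m*(-5))*G(Z(M(5))) = (-6*(-5))*(8*1²) = 30*(8*1) = 30*8 = 240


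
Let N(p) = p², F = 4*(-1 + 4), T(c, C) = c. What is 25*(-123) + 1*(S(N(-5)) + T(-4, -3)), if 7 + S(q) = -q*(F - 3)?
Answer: -3311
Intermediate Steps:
F = 12 (F = 4*3 = 12)
S(q) = -7 - 9*q (S(q) = -7 - q*(12 - 3) = -7 - q*9 = -7 - 9*q)
25*(-123) + 1*(S(N(-5)) + T(-4, -3)) = 25*(-123) + 1*((-7 - 9*(-5)²) - 4) = -3075 + 1*((-7 - 9*25) - 4) = -3075 + 1*((-7 - 225) - 4) = -3075 + 1*(-232 - 4) = -3075 + 1*(-236) = -3075 - 236 = -3311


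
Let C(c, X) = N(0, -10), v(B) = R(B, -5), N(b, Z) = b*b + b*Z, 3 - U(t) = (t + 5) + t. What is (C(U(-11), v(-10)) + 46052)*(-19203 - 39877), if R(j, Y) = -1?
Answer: -2720752160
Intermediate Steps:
U(t) = -2 - 2*t (U(t) = 3 - ((t + 5) + t) = 3 - ((5 + t) + t) = 3 - (5 + 2*t) = 3 + (-5 - 2*t) = -2 - 2*t)
N(b, Z) = b² + Z*b
v(B) = -1
C(c, X) = 0 (C(c, X) = 0*(-10 + 0) = 0*(-10) = 0)
(C(U(-11), v(-10)) + 46052)*(-19203 - 39877) = (0 + 46052)*(-19203 - 39877) = 46052*(-59080) = -2720752160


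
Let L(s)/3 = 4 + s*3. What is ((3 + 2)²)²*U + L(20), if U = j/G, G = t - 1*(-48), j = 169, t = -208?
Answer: -14981/32 ≈ -468.16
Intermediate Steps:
G = -160 (G = -208 - 1*(-48) = -208 + 48 = -160)
L(s) = 12 + 9*s (L(s) = 3*(4 + s*3) = 3*(4 + 3*s) = 12 + 9*s)
U = -169/160 (U = 169/(-160) = 169*(-1/160) = -169/160 ≈ -1.0562)
((3 + 2)²)²*U + L(20) = ((3 + 2)²)²*(-169/160) + (12 + 9*20) = (5²)²*(-169/160) + (12 + 180) = 25²*(-169/160) + 192 = 625*(-169/160) + 192 = -21125/32 + 192 = -14981/32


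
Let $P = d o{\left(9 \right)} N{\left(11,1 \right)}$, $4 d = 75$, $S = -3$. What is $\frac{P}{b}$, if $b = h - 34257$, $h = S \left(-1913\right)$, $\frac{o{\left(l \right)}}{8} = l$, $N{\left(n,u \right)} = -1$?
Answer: $\frac{225}{4753} \approx 0.047339$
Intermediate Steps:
$o{\left(l \right)} = 8 l$
$h = 5739$ ($h = \left(-3\right) \left(-1913\right) = 5739$)
$d = \frac{75}{4}$ ($d = \frac{1}{4} \cdot 75 = \frac{75}{4} \approx 18.75$)
$b = -28518$ ($b = 5739 - 34257 = -28518$)
$P = -1350$ ($P = \frac{75 \cdot 8 \cdot 9}{4} \left(-1\right) = \frac{75}{4} \cdot 72 \left(-1\right) = 1350 \left(-1\right) = -1350$)
$\frac{P}{b} = - \frac{1350}{-28518} = \left(-1350\right) \left(- \frac{1}{28518}\right) = \frac{225}{4753}$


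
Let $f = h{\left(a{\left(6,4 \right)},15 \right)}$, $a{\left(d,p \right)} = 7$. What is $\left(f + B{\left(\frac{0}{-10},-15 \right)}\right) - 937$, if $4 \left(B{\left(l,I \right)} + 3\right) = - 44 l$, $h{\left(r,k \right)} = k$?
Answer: $-925$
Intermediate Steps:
$B{\left(l,I \right)} = -3 - 11 l$ ($B{\left(l,I \right)} = -3 + \frac{\left(-44\right) l}{4} = -3 - 11 l$)
$f = 15$
$\left(f + B{\left(\frac{0}{-10},-15 \right)}\right) - 937 = \left(15 - \left(3 + 11 \frac{0}{-10}\right)\right) - 937 = \left(15 - \left(3 + 11 \cdot 0 \left(- \frac{1}{10}\right)\right)\right) - 937 = \left(15 - 3\right) - 937 = 12 - 937 = -925$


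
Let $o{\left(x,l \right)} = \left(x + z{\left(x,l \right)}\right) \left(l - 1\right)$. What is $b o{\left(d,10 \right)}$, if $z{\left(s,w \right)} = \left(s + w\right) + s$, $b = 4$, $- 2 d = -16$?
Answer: $1224$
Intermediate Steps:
$d = 8$ ($d = \left(- \frac{1}{2}\right) \left(-16\right) = 8$)
$z{\left(s,w \right)} = w + 2 s$
$o{\left(x,l \right)} = \left(-1 + l\right) \left(l + 3 x\right)$ ($o{\left(x,l \right)} = \left(x + \left(l + 2 x\right)\right) \left(l - 1\right) = \left(l + 3 x\right) \left(-1 + l\right) = \left(-1 + l\right) \left(l + 3 x\right)$)
$b o{\left(d,10 \right)} = 4 \left(10^{2} - 10 - 24 + 3 \cdot 10 \cdot 8\right) = 4 \left(100 - 10 - 24 + 240\right) = 4 \cdot 306 = 1224$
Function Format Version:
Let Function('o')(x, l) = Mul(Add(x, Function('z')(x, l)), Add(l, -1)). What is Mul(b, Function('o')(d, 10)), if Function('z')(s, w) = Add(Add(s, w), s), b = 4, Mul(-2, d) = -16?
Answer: 1224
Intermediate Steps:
d = 8 (d = Mul(Rational(-1, 2), -16) = 8)
Function('z')(s, w) = Add(w, Mul(2, s))
Function('o')(x, l) = Mul(Add(-1, l), Add(l, Mul(3, x))) (Function('o')(x, l) = Mul(Add(x, Add(l, Mul(2, x))), Add(l, -1)) = Mul(Add(l, Mul(3, x)), Add(-1, l)) = Mul(Add(-1, l), Add(l, Mul(3, x))))
Mul(b, Function('o')(d, 10)) = Mul(4, Add(Pow(10, 2), Mul(-1, 10), Mul(-3, 8), Mul(3, 10, 8))) = Mul(4, Add(100, -10, -24, 240)) = Mul(4, 306) = 1224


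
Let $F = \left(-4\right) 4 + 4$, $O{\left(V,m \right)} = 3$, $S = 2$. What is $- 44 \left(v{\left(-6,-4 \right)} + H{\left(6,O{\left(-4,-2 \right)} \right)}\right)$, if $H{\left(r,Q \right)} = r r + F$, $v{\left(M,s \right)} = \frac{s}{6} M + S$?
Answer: $-1320$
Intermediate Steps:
$F = -12$ ($F = -16 + 4 = -12$)
$v{\left(M,s \right)} = 2 + \frac{M s}{6}$ ($v{\left(M,s \right)} = \frac{s}{6} M + 2 = \frac{M s}{6} + 2 = 2 + \frac{M s}{6}$)
$H{\left(r,Q \right)} = -12 + r^{2}$ ($H{\left(r,Q \right)} = r r - 12 = r^{2} - 12 = -12 + r^{2}$)
$- 44 \left(v{\left(-6,-4 \right)} + H{\left(6,O{\left(-4,-2 \right)} \right)}\right) = - 44 \left(\left(2 + \frac{1}{6} \left(-6\right) \left(-4\right)\right) - \left(12 - 6^{2}\right)\right) = - 44 \left(\left(2 + 4\right) + \left(-12 + 36\right)\right) = - 44 \left(6 + 24\right) = \left(-44\right) 30 = -1320$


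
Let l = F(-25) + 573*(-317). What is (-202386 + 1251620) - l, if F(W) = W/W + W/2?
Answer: 2461773/2 ≈ 1.2309e+6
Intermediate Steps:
F(W) = 1 + W/2 (F(W) = 1 + W*(1/2) = 1 + W/2)
l = -363305/2 (l = (1 + (1/2)*(-25)) + 573*(-317) = (1 - 25/2) - 181641 = -23/2 - 181641 = -363305/2 ≈ -1.8165e+5)
(-202386 + 1251620) - l = (-202386 + 1251620) - 1*(-363305/2) = 1049234 + 363305/2 = 2461773/2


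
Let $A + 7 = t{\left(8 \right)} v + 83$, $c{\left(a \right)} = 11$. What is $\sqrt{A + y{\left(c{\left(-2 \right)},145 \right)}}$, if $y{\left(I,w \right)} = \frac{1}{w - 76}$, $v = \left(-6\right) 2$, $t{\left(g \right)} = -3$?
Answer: $\frac{\sqrt{533301}}{69} \approx 10.584$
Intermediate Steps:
$v = -12$
$A = 112$ ($A = -7 + \left(\left(-3\right) \left(-12\right) + 83\right) = -7 + \left(36 + 83\right) = -7 + 119 = 112$)
$y{\left(I,w \right)} = \frac{1}{-76 + w}$
$\sqrt{A + y{\left(c{\left(-2 \right)},145 \right)}} = \sqrt{112 + \frac{1}{-76 + 145}} = \sqrt{112 + \frac{1}{69}} = \sqrt{\frac{7729}{69}} = \frac{\sqrt{533301}}{69}$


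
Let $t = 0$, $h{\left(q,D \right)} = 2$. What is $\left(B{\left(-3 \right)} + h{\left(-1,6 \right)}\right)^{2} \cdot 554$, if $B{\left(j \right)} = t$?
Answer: $2216$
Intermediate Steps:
$B{\left(j \right)} = 0$
$\left(B{\left(-3 \right)} + h{\left(-1,6 \right)}\right)^{2} \cdot 554 = \left(0 + 2\right)^{2} \cdot 554 = 2^{2} \cdot 554 = 4 \cdot 554 = 2216$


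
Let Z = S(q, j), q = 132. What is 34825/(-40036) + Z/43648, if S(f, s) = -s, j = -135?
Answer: -378659185/436872832 ≈ -0.86675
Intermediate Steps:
Z = 135 (Z = -1*(-135) = 135)
34825/(-40036) + Z/43648 = 34825/(-40036) + 135/43648 = 34825*(-1/40036) + 135*(1/43648) = -34825/40036 + 135/43648 = -378659185/436872832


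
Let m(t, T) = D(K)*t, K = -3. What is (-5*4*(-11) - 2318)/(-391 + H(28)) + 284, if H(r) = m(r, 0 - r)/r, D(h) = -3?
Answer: 56997/197 ≈ 289.32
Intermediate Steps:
m(t, T) = -3*t
H(r) = -3 (H(r) = (-3*r)/r = -3)
(-5*4*(-11) - 2318)/(-391 + H(28)) + 284 = (-5*4*(-11) - 2318)/(-391 - 3) + 284 = (-20*(-11) - 2318)/(-394) + 284 = (220 - 2318)*(-1/394) + 284 = -2098*(-1/394) + 284 = 1049/197 + 284 = 56997/197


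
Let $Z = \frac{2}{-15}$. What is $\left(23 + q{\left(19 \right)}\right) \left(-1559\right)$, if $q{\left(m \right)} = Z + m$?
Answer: $- \frac{979052}{15} \approx -65270.0$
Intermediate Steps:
$Z = - \frac{2}{15}$ ($Z = 2 \left(- \frac{1}{15}\right) = - \frac{2}{15} \approx -0.13333$)
$q{\left(m \right)} = - \frac{2}{15} + m$
$\left(23 + q{\left(19 \right)}\right) \left(-1559\right) = \left(23 + \left(- \frac{2}{15} + 19\right)\right) \left(-1559\right) = \left(23 + \frac{283}{15}\right) \left(-1559\right) = \frac{628}{15} \left(-1559\right) = - \frac{979052}{15}$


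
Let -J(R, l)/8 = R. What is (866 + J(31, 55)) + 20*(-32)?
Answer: -22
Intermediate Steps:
J(R, l) = -8*R
(866 + J(31, 55)) + 20*(-32) = (866 - 8*31) + 20*(-32) = (866 - 248) - 640 = 618 - 640 = -22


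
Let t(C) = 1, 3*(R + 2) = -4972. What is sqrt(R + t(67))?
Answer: 5*I*sqrt(597)/3 ≈ 40.723*I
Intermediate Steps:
R = -4978/3 (R = -2 + (1/3)*(-4972) = -2 - 4972/3 = -4978/3 ≈ -1659.3)
sqrt(R + t(67)) = sqrt(-4978/3 + 1) = sqrt(-4975/3) = 5*I*sqrt(597)/3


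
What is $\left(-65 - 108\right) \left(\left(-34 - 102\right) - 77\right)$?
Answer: $36849$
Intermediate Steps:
$\left(-65 - 108\right) \left(\left(-34 - 102\right) - 77\right) = - 173 \left(-136 - 77\right) = \left(-173\right) \left(-213\right) = 36849$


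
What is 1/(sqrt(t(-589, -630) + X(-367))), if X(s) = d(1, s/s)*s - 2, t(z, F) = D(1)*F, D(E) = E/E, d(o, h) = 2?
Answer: -I*sqrt(1366)/1366 ≈ -0.027057*I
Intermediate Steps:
D(E) = 1
t(z, F) = F (t(z, F) = 1*F = F)
X(s) = -2 + 2*s (X(s) = 2*s - 2 = -2 + 2*s)
1/(sqrt(t(-589, -630) + X(-367))) = 1/(sqrt(-630 + (-2 + 2*(-367)))) = 1/(sqrt(-630 + (-2 - 734))) = 1/(sqrt(-630 - 736)) = 1/(sqrt(-1366)) = 1/(I*sqrt(1366)) = -I*sqrt(1366)/1366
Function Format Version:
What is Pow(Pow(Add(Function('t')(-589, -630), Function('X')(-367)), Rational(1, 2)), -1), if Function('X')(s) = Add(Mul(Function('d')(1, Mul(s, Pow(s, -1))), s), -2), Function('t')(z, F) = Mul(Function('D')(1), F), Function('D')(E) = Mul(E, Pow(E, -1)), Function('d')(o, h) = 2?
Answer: Mul(Rational(-1, 1366), I, Pow(1366, Rational(1, 2))) ≈ Mul(-0.027057, I)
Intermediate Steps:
Function('D')(E) = 1
Function('t')(z, F) = F (Function('t')(z, F) = Mul(1, F) = F)
Function('X')(s) = Add(-2, Mul(2, s)) (Function('X')(s) = Add(Mul(2, s), -2) = Add(-2, Mul(2, s)))
Pow(Pow(Add(Function('t')(-589, -630), Function('X')(-367)), Rational(1, 2)), -1) = Pow(Pow(Add(-630, Add(-2, Mul(2, -367))), Rational(1, 2)), -1) = Pow(Pow(Add(-630, Add(-2, -734)), Rational(1, 2)), -1) = Pow(Pow(Add(-630, -736), Rational(1, 2)), -1) = Pow(Pow(-1366, Rational(1, 2)), -1) = Pow(Mul(I, Pow(1366, Rational(1, 2))), -1) = Mul(Rational(-1, 1366), I, Pow(1366, Rational(1, 2)))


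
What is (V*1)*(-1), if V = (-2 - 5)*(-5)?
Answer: -35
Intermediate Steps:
V = 35 (V = -7*(-5) = 35)
(V*1)*(-1) = (35*1)*(-1) = 35*(-1) = -35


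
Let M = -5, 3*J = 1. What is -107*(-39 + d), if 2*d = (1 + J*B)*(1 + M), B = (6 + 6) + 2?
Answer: 16157/3 ≈ 5385.7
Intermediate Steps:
J = ⅓ (J = (⅓)*1 = ⅓ ≈ 0.33333)
B = 14 (B = 12 + 2 = 14)
d = -34/3 (d = ((1 + (⅓)*14)*(1 - 5))/2 = ((1 + 14/3)*(-4))/2 = ((17/3)*(-4))/2 = (½)*(-68/3) = -34/3 ≈ -11.333)
-107*(-39 + d) = -107*(-39 - 34/3) = -107*(-151/3) = 16157/3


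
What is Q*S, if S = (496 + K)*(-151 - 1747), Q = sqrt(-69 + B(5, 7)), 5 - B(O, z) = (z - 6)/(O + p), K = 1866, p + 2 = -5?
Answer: -2241538*I*sqrt(254) ≈ -3.5724e+7*I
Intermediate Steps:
p = -7 (p = -2 - 5 = -7)
B(O, z) = 5 - (-6 + z)/(-7 + O) (B(O, z) = 5 - (z - 6)/(O - 7) = 5 - (-6 + z)/(-7 + O))
Q = I*sqrt(254)/2 (Q = sqrt(-69 + (-29 - 1*7 + 5*5)/(-7 + 5)) = sqrt(-69 + (-29 - 7 + 25)/(-2)) = sqrt(-69 - 1/2*(-11)) = sqrt(-69 + 11/2) = sqrt(-127/2) = I*sqrt(254)/2 ≈ 7.9687*I)
S = -4483076 (S = (496 + 1866)*(-151 - 1747) = 2362*(-1898) = -4483076)
Q*S = (I*sqrt(254)/2)*(-4483076) = -2241538*I*sqrt(254)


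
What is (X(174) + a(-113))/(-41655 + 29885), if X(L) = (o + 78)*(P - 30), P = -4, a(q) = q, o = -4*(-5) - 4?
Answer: 3309/11770 ≈ 0.28114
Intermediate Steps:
o = 16 (o = 20 - 4 = 16)
X(L) = -3196 (X(L) = (16 + 78)*(-4 - 30) = 94*(-34) = -3196)
(X(174) + a(-113))/(-41655 + 29885) = (-3196 - 113)/(-41655 + 29885) = -3309/(-11770) = -3309*(-1/11770) = 3309/11770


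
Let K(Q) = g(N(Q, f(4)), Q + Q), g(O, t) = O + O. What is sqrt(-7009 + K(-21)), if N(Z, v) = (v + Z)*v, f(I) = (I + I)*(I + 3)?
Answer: I*sqrt(3089) ≈ 55.579*I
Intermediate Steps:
f(I) = 2*I*(3 + I) (f(I) = (2*I)*(3 + I) = 2*I*(3 + I))
N(Z, v) = v*(Z + v) (N(Z, v) = (Z + v)*v = v*(Z + v))
g(O, t) = 2*O
K(Q) = 6272 + 112*Q (K(Q) = 2*((2*4*(3 + 4))*(Q + 2*4*(3 + 4))) = 2*((2*4*7)*(Q + 2*4*7)) = 2*(56*(Q + 56)) = 2*(56*(56 + Q)) = 2*(3136 + 56*Q) = 6272 + 112*Q)
sqrt(-7009 + K(-21)) = sqrt(-7009 + (6272 + 112*(-21))) = sqrt(-7009 + (6272 - 2352)) = sqrt(-7009 + 3920) = sqrt(-3089) = I*sqrt(3089)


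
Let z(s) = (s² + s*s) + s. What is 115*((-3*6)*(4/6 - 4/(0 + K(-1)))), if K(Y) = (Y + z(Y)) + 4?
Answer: 690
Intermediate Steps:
z(s) = s + 2*s² (z(s) = (s² + s²) + s = 2*s² + s = s + 2*s²)
K(Y) = 4 + Y + Y*(1 + 2*Y) (K(Y) = (Y + Y*(1 + 2*Y)) + 4 = 4 + Y + Y*(1 + 2*Y))
115*((-3*6)*(4/6 - 4/(0 + K(-1)))) = 115*((-3*6)*(4/6 - 4/(0 + (4 + 2*(-1) + 2*(-1)²)))) = 115*(-18*(4*(⅙) - 4/(0 + (4 - 2 + 2*1)))) = 115*(-18*(⅔ - 4/(0 + (4 - 2 + 2)))) = 115*(-18*(⅔ - 4/(0 + 4))) = 115*(-18*(⅔ - 4/4)) = 115*(-18*(⅔ - 4*¼)) = 115*(-18*(⅔ - 1)) = 115*(-18*(-⅓)) = 115*6 = 690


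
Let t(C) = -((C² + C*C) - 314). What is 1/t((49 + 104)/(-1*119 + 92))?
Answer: 9/2248 ≈ 0.0040036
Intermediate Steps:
t(C) = 314 - 2*C² (t(C) = -((C² + C²) - 314) = -(2*C² - 314) = -(-314 + 2*C²) = 314 - 2*C²)
1/t((49 + 104)/(-1*119 + 92)) = 1/(314 - 2*(49 + 104)²/(-1*119 + 92)²) = 1/(314 - 2*23409/(-119 + 92)²) = 1/(314 - 2*(153/(-27))²) = 1/(314 - 2*(153*(-1/27))²) = 1/(314 - 2*(-17/3)²) = 1/(314 - 2*289/9) = 1/(314 - 578/9) = 1/(2248/9) = 9/2248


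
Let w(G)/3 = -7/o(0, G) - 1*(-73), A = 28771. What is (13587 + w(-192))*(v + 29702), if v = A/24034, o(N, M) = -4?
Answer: 39438667371555/96136 ≈ 4.1024e+8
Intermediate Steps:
v = 28771/24034 ≈ 1.1971
w(G) = 897/4 (w(G) = 3*(-7/(-4) - 1*(-73)) = 3*(-7*(-¼) + 73) = 3*(7/4 + 73) = 3*(299/4) = 897/4)
(13587 + w(-192))*(v + 29702) = (13587 + 897/4)*(28771/24034 + 29702) = (55245/4)*(713886639/24034) = 39438667371555/96136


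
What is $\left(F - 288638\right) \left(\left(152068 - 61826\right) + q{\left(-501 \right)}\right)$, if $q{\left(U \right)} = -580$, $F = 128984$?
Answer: $-14314896948$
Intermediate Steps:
$\left(F - 288638\right) \left(\left(152068 - 61826\right) + q{\left(-501 \right)}\right) = \left(128984 - 288638\right) \left(\left(152068 - 61826\right) - 580\right) = - 159654 \left(90242 - 580\right) = \left(-159654\right) 89662 = -14314896948$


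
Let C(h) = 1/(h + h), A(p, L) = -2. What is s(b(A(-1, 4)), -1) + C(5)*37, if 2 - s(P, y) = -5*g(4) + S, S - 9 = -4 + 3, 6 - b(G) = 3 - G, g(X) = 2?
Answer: 77/10 ≈ 7.7000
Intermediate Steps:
b(G) = 3 + G (b(G) = 6 - (3 - G) = 6 + (-3 + G) = 3 + G)
C(h) = 1/(2*h)
S = 8 (S = 9 + (-4 + 3) = 9 - 1 = 8)
s(P, y) = 4 (s(P, y) = 2 - (-5*2 + 8) = 2 - (-10 + 8) = 2 - 1*(-2) = 2 + 2 = 4)
s(b(A(-1, 4)), -1) + C(5)*37 = 4 + ((1/2)/5)*37 = 4 + ((1/2)*(1/5))*37 = 4 + (1/10)*37 = 4 + 37/10 = 77/10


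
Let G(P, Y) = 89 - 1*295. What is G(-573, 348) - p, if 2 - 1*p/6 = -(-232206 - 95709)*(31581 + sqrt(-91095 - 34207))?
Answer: 62135301472 + 1967490*I*sqrt(125302) ≈ 6.2135e+10 + 6.9645e+8*I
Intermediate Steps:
G(P, Y) = -206 (G(P, Y) = 89 - 295 = -206)
p = -62135301678 - 1967490*I*sqrt(125302) (p = 12 - (-6)*(-232206 - 95709)*(31581 + sqrt(-91095 - 34207)) = 12 - (-6)*(-327915*(31581 + sqrt(-125302))) = 12 - (-6)*(-327915*(31581 + I*sqrt(125302))) = 12 - (-6)*(-10355883615 - 327915*I*sqrt(125302)) = 12 - 6*(10355883615 + 327915*I*sqrt(125302)) = 12 + (-62135301690 - 1967490*I*sqrt(125302)) = -62135301678 - 1967490*I*sqrt(125302) ≈ -6.2135e+10 - 6.9645e+8*I)
G(-573, 348) - p = -206 - (-62135301678 - 1967490*I*sqrt(125302)) = -206 + (62135301678 + 1967490*I*sqrt(125302)) = 62135301472 + 1967490*I*sqrt(125302)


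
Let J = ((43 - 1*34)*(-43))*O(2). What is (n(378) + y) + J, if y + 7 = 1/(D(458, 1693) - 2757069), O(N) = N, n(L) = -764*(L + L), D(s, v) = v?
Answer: -1593613040241/2755376 ≈ -5.7837e+5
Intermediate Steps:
n(L) = -1528*L
y = -19287633/2755376 (y = -7 + 1/(1693 - 2757069) = -7 + 1/(-2755376) = -7 - 1/2755376 = -19287633/2755376 ≈ -7.0000)
J = -774 (J = ((43 - 1*34)*(-43))*2 = ((43 - 34)*(-43))*2 = (9*(-43))*2 = -387*2 = -774)
(n(378) + y) + J = (-1528*378 - 19287633/2755376) - 774 = (-577584 - 19287633/2755376) - 774 = -1591480379217/2755376 - 774 = -1593613040241/2755376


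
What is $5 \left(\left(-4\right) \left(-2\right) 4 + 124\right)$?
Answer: $780$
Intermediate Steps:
$5 \left(\left(-4\right) \left(-2\right) 4 + 124\right) = 5 \left(8 \cdot 4 + 124\right) = 5 \left(32 + 124\right) = 5 \cdot 156 = 780$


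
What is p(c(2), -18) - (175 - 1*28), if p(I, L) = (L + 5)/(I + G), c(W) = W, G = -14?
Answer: -1751/12 ≈ -145.92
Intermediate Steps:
p(I, L) = (5 + L)/(-14 + I) (p(I, L) = (L + 5)/(I - 14) = (5 + L)/(-14 + I))
p(c(2), -18) - (175 - 1*28) = (5 - 18)/(-14 + 2) - (175 - 1*28) = -13/(-12) - (175 - 28) = -1/12*(-13) - 1*147 = 13/12 - 147 = -1751/12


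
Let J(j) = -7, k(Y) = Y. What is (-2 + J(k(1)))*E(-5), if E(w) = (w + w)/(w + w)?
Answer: -9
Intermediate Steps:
E(w) = 1 (E(w) = (2*w)/((2*w)) = (2*w)*(1/(2*w)) = 1)
(-2 + J(k(1)))*E(-5) = (-2 - 7)*1 = -9*1 = -9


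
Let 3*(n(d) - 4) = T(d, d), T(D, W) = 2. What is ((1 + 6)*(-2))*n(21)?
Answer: -196/3 ≈ -65.333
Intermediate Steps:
n(d) = 14/3 (n(d) = 4 + (⅓)*2 = 4 + ⅔ = 14/3)
((1 + 6)*(-2))*n(21) = ((1 + 6)*(-2))*(14/3) = (7*(-2))*(14/3) = -14*14/3 = -196/3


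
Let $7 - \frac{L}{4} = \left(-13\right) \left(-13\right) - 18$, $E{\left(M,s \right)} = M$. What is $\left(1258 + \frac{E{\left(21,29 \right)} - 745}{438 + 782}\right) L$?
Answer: $- \frac{220901184}{305} \approx -7.2427 \cdot 10^{5}$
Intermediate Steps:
$L = -576$ ($L = 28 - 4 \left(\left(-13\right) \left(-13\right) - 18\right) = 28 - 4 \left(169 - 18\right) = 28 - 604 = -576$)
$\left(1258 + \frac{E{\left(21,29 \right)} - 745}{438 + 782}\right) L = \left(1258 + \frac{21 - 745}{438 + 782}\right) \left(-576\right) = \left(1258 - \frac{724}{1220}\right) \left(-576\right) = \left(1258 - \frac{181}{305}\right) \left(-576\right) = \frac{383509}{305} \left(-576\right) = - \frac{220901184}{305}$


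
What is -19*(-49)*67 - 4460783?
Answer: -4398406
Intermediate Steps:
-19*(-49)*67 - 4460783 = 931*67 - 4460783 = 62377 - 4460783 = -4398406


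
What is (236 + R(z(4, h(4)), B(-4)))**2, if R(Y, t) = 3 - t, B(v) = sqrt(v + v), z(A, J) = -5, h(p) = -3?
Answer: 57113 - 956*I*sqrt(2) ≈ 57113.0 - 1352.0*I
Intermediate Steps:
B(v) = sqrt(2)*sqrt(v) (B(v) = sqrt(2*v) = sqrt(2)*sqrt(v))
(236 + R(z(4, h(4)), B(-4)))**2 = (236 + (3 - sqrt(2)*sqrt(-4)))**2 = (236 + (3 - sqrt(2)*2*I))**2 = (236 + (3 - 2*I*sqrt(2)))**2 = (239 - 2*I*sqrt(2))**2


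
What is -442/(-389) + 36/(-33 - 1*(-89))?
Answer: 9689/5446 ≈ 1.7791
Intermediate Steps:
-442/(-389) + 36/(-33 - 1*(-89)) = -442*(-1/389) + 36/(-33 + 89) = 442/389 + 36/56 = 442/389 + 36*(1/56) = 442/389 + 9/14 = 9689/5446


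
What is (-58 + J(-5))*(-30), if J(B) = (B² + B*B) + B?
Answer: 390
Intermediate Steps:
J(B) = B + 2*B² (J(B) = (B² + B²) + B = 2*B² + B = B + 2*B²)
(-58 + J(-5))*(-30) = (-58 - 5*(1 + 2*(-5)))*(-30) = (-58 - 5*(1 - 10))*(-30) = (-58 - 5*(-9))*(-30) = (-58 + 45)*(-30) = -13*(-30) = 390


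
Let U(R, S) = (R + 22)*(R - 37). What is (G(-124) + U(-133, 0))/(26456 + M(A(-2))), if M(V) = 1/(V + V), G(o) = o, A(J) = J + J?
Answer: 149968/211647 ≈ 0.70858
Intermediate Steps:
A(J) = 2*J
M(V) = 1/(2*V)
U(R, S) = (-37 + R)*(22 + R) (U(R, S) = (22 + R)*(-37 + R) = (-37 + R)*(22 + R))
(G(-124) + U(-133, 0))/(26456 + M(A(-2))) = (-124 + (-814 + (-133)**2 - 15*(-133)))/(26456 + 1/(2*((2*(-2))))) = (-124 + (-814 + 17689 + 1995))/(26456 + (1/2)/(-4)) = (-124 + 18870)/(26456 + (1/2)*(-1/4)) = 18746/(26456 - 1/8) = 18746/(211647/8) = 18746*(8/211647) = 149968/211647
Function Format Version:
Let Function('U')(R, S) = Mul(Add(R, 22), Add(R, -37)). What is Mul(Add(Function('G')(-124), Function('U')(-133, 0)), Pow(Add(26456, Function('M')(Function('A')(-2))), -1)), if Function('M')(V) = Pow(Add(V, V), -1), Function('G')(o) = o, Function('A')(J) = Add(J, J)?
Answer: Rational(149968, 211647) ≈ 0.70858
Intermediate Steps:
Function('A')(J) = Mul(2, J)
Function('M')(V) = Mul(Rational(1, 2), Pow(V, -1)) (Function('M')(V) = Pow(Mul(2, V), -1) = Mul(Rational(1, 2), Pow(V, -1)))
Function('U')(R, S) = Mul(Add(-37, R), Add(22, R)) (Function('U')(R, S) = Mul(Add(22, R), Add(-37, R)) = Mul(Add(-37, R), Add(22, R)))
Mul(Add(Function('G')(-124), Function('U')(-133, 0)), Pow(Add(26456, Function('M')(Function('A')(-2))), -1)) = Mul(Add(-124, Add(-814, Pow(-133, 2), Mul(-15, -133))), Pow(Add(26456, Mul(Rational(1, 2), Pow(Mul(2, -2), -1))), -1)) = Mul(Add(-124, Add(-814, 17689, 1995)), Pow(Add(26456, Mul(Rational(1, 2), Pow(-4, -1))), -1)) = Mul(Add(-124, 18870), Pow(Add(26456, Mul(Rational(1, 2), Rational(-1, 4))), -1)) = Mul(18746, Pow(Add(26456, Rational(-1, 8)), -1)) = Mul(18746, Pow(Rational(211647, 8), -1)) = Mul(18746, Rational(8, 211647)) = Rational(149968, 211647)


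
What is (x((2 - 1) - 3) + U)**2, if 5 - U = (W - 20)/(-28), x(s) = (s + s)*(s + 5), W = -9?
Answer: 50625/784 ≈ 64.573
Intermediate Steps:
x(s) = 2*s*(5 + s) (x(s) = (2*s)*(5 + s) = 2*s*(5 + s))
U = 111/28 (U = 5 - (-9 - 20)/(-28) = 5 - (-29)*(-1)/28 = 5 - 1*29/28 = 5 - 29/28 = 111/28 ≈ 3.9643)
(x((2 - 1) - 3) + U)**2 = (2*((2 - 1) - 3)*(5 + ((2 - 1) - 3)) + 111/28)**2 = (2*(1 - 3)*(5 + (1 - 3)) + 111/28)**2 = (2*(-2)*(5 - 2) + 111/28)**2 = (2*(-2)*3 + 111/28)**2 = (-12 + 111/28)**2 = (-225/28)**2 = 50625/784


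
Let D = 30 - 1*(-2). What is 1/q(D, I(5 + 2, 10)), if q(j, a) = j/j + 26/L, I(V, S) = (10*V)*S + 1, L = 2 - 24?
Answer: -11/2 ≈ -5.5000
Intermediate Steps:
L = -22
I(V, S) = 1 + 10*S*V (I(V, S) = 10*S*V + 1 = 1 + 10*S*V)
D = 32 (D = 30 + 2 = 32)
q(j, a) = -2/11 (q(j, a) = j/j + 26/(-22) = 1 + 26*(-1/22) = 1 - 13/11 = -2/11)
1/q(D, I(5 + 2, 10)) = 1/(-2/11) = -11/2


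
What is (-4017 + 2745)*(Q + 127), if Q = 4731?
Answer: -6179376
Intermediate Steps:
(-4017 + 2745)*(Q + 127) = (-4017 + 2745)*(4731 + 127) = -1272*4858 = -6179376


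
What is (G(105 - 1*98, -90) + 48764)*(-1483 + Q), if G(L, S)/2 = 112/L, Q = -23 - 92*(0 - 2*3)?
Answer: -46551384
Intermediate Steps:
Q = 529 (Q = -23 - 92*(0 - 6) = -23 - 92*(-6) = -23 + 552 = 529)
G(L, S) = 224/L (G(L, S) = 2*(112/L) = 224/L)
(G(105 - 1*98, -90) + 48764)*(-1483 + Q) = (224/(105 - 1*98) + 48764)*(-1483 + 529) = (224/(105 - 98) + 48764)*(-954) = (224/7 + 48764)*(-954) = (224*(⅐) + 48764)*(-954) = (32 + 48764)*(-954) = 48796*(-954) = -46551384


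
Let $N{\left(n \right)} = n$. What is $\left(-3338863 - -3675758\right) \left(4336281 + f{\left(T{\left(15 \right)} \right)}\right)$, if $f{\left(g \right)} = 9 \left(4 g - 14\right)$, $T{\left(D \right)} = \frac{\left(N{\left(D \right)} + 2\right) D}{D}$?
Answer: $1461035118465$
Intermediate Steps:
$T{\left(D \right)} = 2 + D$ ($T{\left(D \right)} = \frac{\left(D + 2\right) D}{D} = \frac{\left(2 + D\right) D}{D} = \frac{D \left(2 + D\right)}{D} = 2 + D$)
$f{\left(g \right)} = -126 + 36 g$ ($f{\left(g \right)} = 9 \left(-14 + 4 g\right) = -126 + 36 g$)
$\left(-3338863 - -3675758\right) \left(4336281 + f{\left(T{\left(15 \right)} \right)}\right) = \left(-3338863 - -3675758\right) \left(4336281 - \left(126 - 36 \left(2 + 15\right)\right)\right) = \left(-3338863 + 3675758\right) \left(4336281 + \left(-126 + 36 \cdot 17\right)\right) = 336895 \left(4336281 + \left(-126 + 612\right)\right) = 336895 \left(4336281 + 486\right) = 336895 \cdot 4336767 = 1461035118465$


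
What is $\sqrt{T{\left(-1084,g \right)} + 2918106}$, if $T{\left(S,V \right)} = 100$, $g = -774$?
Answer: $\sqrt{2918206} \approx 1708.3$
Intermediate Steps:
$\sqrt{T{\left(-1084,g \right)} + 2918106} = \sqrt{100 + 2918106} = \sqrt{2918206}$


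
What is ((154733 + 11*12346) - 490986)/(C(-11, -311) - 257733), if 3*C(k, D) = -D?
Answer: 35373/45464 ≈ 0.77804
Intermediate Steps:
C(k, D) = -D/3 (C(k, D) = (-D)/3 = -D/3)
((154733 + 11*12346) - 490986)/(C(-11, -311) - 257733) = ((154733 + 11*12346) - 490986)/(-⅓*(-311) - 257733) = ((154733 + 135806) - 490986)/(311/3 - 257733) = (290539 - 490986)/(-772888/3) = -200447*(-3/772888) = 35373/45464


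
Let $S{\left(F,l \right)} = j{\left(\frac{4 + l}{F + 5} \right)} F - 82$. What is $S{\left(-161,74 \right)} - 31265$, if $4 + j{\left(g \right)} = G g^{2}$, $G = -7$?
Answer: $- \frac{121685}{4} \approx -30421.0$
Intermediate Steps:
$j{\left(g \right)} = -4 - 7 g^{2}$
$S{\left(F,l \right)} = -82 + F \left(-4 - \frac{7 \left(4 + l\right)^{2}}{\left(5 + F\right)^{2}}\right)$ ($S{\left(F,l \right)} = \left(-4 - 7 \left(\frac{4 + l}{F + 5}\right)^{2}\right) F - 82 = \left(-4 - 7 \left(\frac{4 + l}{5 + F}\right)^{2}\right) F - 82 = \left(-4 - 7 \frac{\left(4 + l\right)^{2}}{\left(5 + F\right)^{2}}\right) F - 82 = \left(-4 - \frac{7 \left(4 + l\right)^{2}}{\left(5 + F\right)^{2}}\right) F - 82 = F \left(-4 - \frac{7 \left(4 + l\right)^{2}}{\left(5 + F\right)^{2}}\right) - 82 = -82 + F \left(-4 - \frac{7 \left(4 + l\right)^{2}}{\left(5 + F\right)^{2}}\right)$)
$S{\left(-161,74 \right)} - 31265 = \left(-82 - -644 - - \frac{1127 \left(4 + 74\right)^{2}}{\left(5 - 161\right)^{2}}\right) - 31265 = \left(-82 + 644 - - \frac{1127 \cdot 78^{2}}{24336}\right) - 31265 = \left(-82 + 644 - \left(-1127\right) 6084 \cdot \frac{1}{24336}\right) - 31265 = \left(-82 + 644 + \frac{1127}{4}\right) - 31265 = \frac{3375}{4} - 31265 = - \frac{121685}{4}$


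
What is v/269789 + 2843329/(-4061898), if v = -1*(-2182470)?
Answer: 8097871640479/1095855399522 ≈ 7.3895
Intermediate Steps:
v = 2182470
v/269789 + 2843329/(-4061898) = 2182470/269789 + 2843329/(-4061898) = 2182470*(1/269789) + 2843329*(-1/4061898) = 2182470/269789 - 2843329/4061898 = 8097871640479/1095855399522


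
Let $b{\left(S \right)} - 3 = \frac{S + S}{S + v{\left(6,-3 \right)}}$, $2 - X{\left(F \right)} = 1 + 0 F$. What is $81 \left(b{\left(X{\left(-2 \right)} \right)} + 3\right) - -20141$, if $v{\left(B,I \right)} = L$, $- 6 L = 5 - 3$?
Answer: $20870$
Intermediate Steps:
$L = - \frac{1}{3}$ ($L = - \frac{5 - 3}{6} = \left(- \frac{1}{6}\right) 2 = - \frac{1}{3} \approx -0.33333$)
$v{\left(B,I \right)} = - \frac{1}{3}$
$X{\left(F \right)} = 1$ ($X{\left(F \right)} = 2 - \left(1 + 0 F\right) = 2 - \left(1 + 0\right) = 2 - 1 = 1$)
$b{\left(S \right)} = 3 + \frac{2 S}{- \frac{1}{3} + S}$ ($b{\left(S \right)} = 3 + \frac{S + S}{S - \frac{1}{3}} = 3 + \frac{2 S}{- \frac{1}{3} + S}$)
$81 \left(b{\left(X{\left(-2 \right)} \right)} + 3\right) - -20141 = 81 \left(\frac{3 \left(-1 + 5 \cdot 1\right)}{-1 + 3 \cdot 1} + 3\right) - -20141 = 81 \left(\frac{3 \left(-1 + 5\right)}{-1 + 3} + 3\right) + 20141 = 81 \left(3 \cdot \frac{1}{2} \cdot 4 + 3\right) + 20141 = 81 \left(6 + 3\right) + 20141 = 81 \cdot 9 + 20141 = 729 + 20141 = 20870$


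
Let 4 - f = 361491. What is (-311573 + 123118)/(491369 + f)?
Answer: -188455/129882 ≈ -1.4510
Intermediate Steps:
f = -361487 (f = 4 - 1*361491 = 4 - 361491 = -361487)
(-311573 + 123118)/(491369 + f) = (-311573 + 123118)/(491369 - 361487) = -188455/129882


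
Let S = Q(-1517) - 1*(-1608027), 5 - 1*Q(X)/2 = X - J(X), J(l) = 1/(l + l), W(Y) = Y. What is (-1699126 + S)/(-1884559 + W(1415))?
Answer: 33394859/714182362 ≈ 0.046760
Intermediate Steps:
J(l) = 1/(2*l)
Q(X) = 10 + 1/X - 2*X (Q(X) = 10 - 2*(X - 1/(2*X)) = 10 + (1/X - 2*X) = 10 + 1/X - 2*X)
S = 2443994706/1517 (S = (10 + 1/(-1517) - 2*(-1517)) - 1*(-1608027) = (10 - 1/1517 + 3034) + 1608027 = 4617747/1517 + 1608027 = 2443994706/1517 ≈ 1.6111e+6)
(-1699126 + S)/(-1884559 + W(1415)) = (-1699126 + 2443994706/1517)/(-1884559 + 1415) = -133579436/1517/(-1883144) = -133579436/1517*(-1/1883144) = 33394859/714182362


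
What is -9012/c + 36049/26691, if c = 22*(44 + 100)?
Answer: -3509335/2348808 ≈ -1.4941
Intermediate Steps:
c = 3168 (c = 22*144 = 3168)
-9012/c + 36049/26691 = -9012/3168 + 36049/26691 = -9012*1/3168 + 36049*(1/26691) = -751/264 + 36049/26691 = -3509335/2348808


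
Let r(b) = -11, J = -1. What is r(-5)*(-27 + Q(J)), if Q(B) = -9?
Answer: 396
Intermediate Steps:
r(-5)*(-27 + Q(J)) = -11*(-27 - 9) = -11*(-36) = 396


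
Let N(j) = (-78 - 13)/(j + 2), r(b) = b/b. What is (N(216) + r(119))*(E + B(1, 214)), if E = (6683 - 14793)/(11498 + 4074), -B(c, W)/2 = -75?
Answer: 147808315/1697348 ≈ 87.082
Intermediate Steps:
r(b) = 1
N(j) = -91/(2 + j)
B(c, W) = 150 (B(c, W) = -2*(-75) = 150)
E = -4055/7786 (E = -8110/15572 = -8110*1/15572 = -4055/7786 ≈ -0.52081)
(N(216) + r(119))*(E + B(1, 214)) = (-91/(2 + 216) + 1)*(-4055/7786 + 150) = (-91/218 + 1)*(1163845/7786) = (127/218)*(1163845/7786) = 147808315/1697348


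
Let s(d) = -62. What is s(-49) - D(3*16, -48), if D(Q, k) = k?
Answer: -14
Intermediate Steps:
s(-49) - D(3*16, -48) = -62 - 1*(-48) = -62 + 48 = -14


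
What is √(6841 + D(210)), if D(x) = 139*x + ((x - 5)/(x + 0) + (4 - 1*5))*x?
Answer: √36026 ≈ 189.81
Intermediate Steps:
D(x) = 139*x + x*(-1 + (-5 + x)/x) (D(x) = 139*x + ((-5 + x)/x + (4 - 5))*x = 139*x + ((-5 + x)/x - 1)*x = 139*x + (-1 + (-5 + x)/x)*x = 139*x + x*(-1 + (-5 + x)/x))
√(6841 + D(210)) = √(6841 + (-5 + 139*210)) = √(6841 + (-5 + 29190)) = √(6841 + 29185) = √36026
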